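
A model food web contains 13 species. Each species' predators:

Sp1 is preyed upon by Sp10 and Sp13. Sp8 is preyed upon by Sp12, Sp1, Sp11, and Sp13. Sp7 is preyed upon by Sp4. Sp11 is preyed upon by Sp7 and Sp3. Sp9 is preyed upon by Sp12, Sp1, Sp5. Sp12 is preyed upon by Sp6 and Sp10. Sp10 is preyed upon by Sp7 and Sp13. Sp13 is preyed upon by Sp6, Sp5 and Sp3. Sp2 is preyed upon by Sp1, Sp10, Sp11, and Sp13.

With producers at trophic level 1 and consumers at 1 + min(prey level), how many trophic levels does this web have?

Producers (level 1): Sp2, Sp9, Sp8.
Following each consumer down to its lowest-level prey: Sp2 → Sp11 → Sp7 → Sp4 (levels 1 through 4).
All prey of Sp4 (Sp7 3) are at level 3 or above, so Sp4 is at level 1 + 3 = 4.
Every consumer has at least one prey at level 3 or below, so none exceeds level 4.

4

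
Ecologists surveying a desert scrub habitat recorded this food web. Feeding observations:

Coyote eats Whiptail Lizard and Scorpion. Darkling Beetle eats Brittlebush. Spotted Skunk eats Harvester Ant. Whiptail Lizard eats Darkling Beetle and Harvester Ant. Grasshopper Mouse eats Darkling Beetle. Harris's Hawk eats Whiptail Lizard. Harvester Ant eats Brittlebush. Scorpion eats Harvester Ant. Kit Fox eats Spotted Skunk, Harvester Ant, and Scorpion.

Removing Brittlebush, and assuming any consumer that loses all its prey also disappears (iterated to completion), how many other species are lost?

9

Remove Brittlebush.
Round 1: Darkling Beetle (all prey gone), Harvester Ant (all prey gone) → extinct.
Round 2: Spotted Skunk (all prey gone), Whiptail Lizard (all prey gone), Scorpion (all prey gone), Grasshopper Mouse (all prey gone) → extinct.
Round 3: Coyote (all prey gone), Harris's Hawk (all prey gone), Kit Fox (all prey gone) → extinct.
No further losses. Total secondary extinctions: 9.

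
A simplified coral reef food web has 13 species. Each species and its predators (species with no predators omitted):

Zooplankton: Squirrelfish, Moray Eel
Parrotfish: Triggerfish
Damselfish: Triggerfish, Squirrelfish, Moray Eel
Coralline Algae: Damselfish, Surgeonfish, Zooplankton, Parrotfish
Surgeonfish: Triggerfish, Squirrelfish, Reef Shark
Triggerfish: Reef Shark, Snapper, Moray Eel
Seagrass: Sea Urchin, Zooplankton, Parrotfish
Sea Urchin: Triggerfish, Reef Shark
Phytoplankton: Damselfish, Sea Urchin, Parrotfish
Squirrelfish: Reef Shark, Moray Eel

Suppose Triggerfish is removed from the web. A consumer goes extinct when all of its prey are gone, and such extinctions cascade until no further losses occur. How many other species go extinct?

1

Remove Triggerfish.
Round 1: Snapper (all prey gone) → extinct.
No further losses. Total secondary extinctions: 1.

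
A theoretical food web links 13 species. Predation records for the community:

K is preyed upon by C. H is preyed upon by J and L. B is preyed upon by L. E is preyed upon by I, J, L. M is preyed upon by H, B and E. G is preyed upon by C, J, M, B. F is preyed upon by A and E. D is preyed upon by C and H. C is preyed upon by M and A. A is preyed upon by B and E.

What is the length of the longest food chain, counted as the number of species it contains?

One longest chain: D → C → M → E → J.
It has 5 species and 4 links.

5 species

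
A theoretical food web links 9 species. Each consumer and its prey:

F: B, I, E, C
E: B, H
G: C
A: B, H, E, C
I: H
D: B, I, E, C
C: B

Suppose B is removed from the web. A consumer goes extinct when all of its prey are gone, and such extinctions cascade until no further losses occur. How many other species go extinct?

Remove B.
Round 1: C (all prey gone) → extinct.
Round 2: G (all prey gone) → extinct.
No further losses. Total secondary extinctions: 2.

2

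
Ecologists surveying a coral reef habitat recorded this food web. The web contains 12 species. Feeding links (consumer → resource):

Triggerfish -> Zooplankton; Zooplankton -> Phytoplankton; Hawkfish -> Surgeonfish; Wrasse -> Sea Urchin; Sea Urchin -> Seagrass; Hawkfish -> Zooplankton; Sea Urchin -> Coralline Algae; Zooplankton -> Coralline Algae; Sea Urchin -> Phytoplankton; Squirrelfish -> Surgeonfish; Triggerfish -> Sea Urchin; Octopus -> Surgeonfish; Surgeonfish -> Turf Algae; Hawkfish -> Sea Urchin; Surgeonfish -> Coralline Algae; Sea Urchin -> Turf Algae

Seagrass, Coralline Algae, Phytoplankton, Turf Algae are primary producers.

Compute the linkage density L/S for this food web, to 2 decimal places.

There are L = 16 links among S = 12 species.
L/S = 16/12 = 1.3333 ≈ 1.33.

L/S = 1.33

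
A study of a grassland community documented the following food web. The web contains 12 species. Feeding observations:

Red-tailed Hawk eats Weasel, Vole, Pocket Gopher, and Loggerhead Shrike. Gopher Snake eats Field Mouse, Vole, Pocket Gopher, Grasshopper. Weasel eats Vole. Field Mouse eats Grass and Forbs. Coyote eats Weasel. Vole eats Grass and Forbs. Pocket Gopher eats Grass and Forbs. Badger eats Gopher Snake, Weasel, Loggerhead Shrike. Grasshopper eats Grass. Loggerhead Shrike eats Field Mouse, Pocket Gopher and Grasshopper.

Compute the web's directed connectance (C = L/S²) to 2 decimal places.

The web has S = 12 species and L = 23 feeding links.
C = L / S² = 23 / 144 = 0.1597 ≈ 0.16.

C = 0.16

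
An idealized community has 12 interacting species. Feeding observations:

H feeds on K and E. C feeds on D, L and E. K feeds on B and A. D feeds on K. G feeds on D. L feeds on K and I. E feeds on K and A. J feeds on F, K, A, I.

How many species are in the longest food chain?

One longest chain: A → K → D → G.
It has 4 species and 3 links.

4 species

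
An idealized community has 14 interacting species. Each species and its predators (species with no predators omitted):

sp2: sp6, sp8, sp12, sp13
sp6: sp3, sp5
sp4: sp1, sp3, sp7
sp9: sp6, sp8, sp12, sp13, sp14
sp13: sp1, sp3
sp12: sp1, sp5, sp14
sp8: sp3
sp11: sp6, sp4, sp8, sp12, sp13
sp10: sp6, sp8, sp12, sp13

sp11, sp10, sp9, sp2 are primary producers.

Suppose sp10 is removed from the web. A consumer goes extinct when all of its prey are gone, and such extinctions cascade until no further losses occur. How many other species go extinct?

Remove sp10.
Every predator of it retains at least one other prey: sp6 still has sp11, sp9, sp2; sp8 still has sp11, sp9, sp2; sp12 still has sp11, sp9, sp2; sp13 still has sp11, sp9, sp2.
No consumer loses all prey, so no secondary extinctions occur.

0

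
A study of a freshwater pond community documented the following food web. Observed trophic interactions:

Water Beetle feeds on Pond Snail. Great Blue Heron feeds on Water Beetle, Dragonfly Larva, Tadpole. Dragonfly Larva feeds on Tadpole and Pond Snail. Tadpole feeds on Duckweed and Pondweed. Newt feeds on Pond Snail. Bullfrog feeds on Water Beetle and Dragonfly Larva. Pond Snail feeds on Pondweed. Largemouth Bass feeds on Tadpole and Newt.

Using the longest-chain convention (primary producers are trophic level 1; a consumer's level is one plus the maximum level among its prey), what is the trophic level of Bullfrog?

Pondweed is a producer → level 1.
Tadpole eats Pondweed (level 1); other prey at levels: Duckweed 1 → level 2.
Dragonfly Larva eats Tadpole (level 2); other prey at levels: Pond Snail 2 → level 3.
Bullfrog eats Dragonfly Larva (level 3); other prey at levels: Water Beetle 3 → level 4.

Trophic level 4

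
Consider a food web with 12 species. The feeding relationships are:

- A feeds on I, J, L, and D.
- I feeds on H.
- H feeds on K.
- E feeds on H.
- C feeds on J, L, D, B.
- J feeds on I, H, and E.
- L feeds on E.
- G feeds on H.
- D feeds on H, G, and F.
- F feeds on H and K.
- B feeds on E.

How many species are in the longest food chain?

5 species

One longest chain: K → H → E → B → C.
It has 5 species and 4 links.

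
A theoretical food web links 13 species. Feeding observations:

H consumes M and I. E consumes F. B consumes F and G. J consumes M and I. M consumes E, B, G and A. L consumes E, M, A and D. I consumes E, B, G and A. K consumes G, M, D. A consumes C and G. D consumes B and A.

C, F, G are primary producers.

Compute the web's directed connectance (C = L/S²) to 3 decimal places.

C = 0.154

The web has S = 13 species and L = 26 feeding links.
C = L / S² = 26 / 169 = 0.1538 ≈ 0.154.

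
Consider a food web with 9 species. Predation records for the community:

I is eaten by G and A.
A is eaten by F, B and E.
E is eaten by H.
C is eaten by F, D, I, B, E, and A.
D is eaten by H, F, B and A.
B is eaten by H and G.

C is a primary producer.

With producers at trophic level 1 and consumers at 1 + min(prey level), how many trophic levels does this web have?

Producers (level 1): C.
Following each consumer down to its lowest-level prey: C → I → G (levels 1 through 3).
All prey of G (I 2, B 2) are at level 2 or above, so G is at level 1 + 2 = 3.
Every consumer has at least one prey at level 2 or below, so none exceeds level 3.

3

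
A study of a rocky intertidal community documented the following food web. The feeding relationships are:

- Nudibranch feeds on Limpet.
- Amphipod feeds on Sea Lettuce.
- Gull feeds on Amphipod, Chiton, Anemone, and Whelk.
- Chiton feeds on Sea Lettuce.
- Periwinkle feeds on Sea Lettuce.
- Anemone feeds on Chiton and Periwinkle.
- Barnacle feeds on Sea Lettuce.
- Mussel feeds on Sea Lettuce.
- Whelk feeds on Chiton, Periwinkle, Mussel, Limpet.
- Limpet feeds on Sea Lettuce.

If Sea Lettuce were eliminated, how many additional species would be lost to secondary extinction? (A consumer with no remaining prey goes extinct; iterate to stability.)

Remove Sea Lettuce.
Round 1: Mussel (all prey gone), Limpet (all prey gone), Barnacle (all prey gone), Amphipod (all prey gone), Periwinkle (all prey gone), Chiton (all prey gone) → extinct.
Round 2: Whelk (all prey gone), Anemone (all prey gone), Nudibranch (all prey gone) → extinct.
Round 3: Gull (all prey gone) → extinct.
No further losses. Total secondary extinctions: 10.

10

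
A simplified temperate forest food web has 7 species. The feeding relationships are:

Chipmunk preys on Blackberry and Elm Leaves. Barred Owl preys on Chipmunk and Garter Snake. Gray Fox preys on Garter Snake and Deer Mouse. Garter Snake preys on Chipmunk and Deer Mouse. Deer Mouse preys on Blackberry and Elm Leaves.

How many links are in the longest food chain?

One longest chain: Elm Leaves → Deer Mouse → Garter Snake → Barred Owl.
It has 4 species and 3 links.

3 links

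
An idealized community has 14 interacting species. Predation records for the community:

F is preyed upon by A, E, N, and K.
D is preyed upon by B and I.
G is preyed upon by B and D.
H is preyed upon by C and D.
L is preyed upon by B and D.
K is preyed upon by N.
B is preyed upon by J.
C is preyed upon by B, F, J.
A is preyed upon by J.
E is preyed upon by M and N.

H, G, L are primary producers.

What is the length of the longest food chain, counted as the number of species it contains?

5 species

One longest chain: H → C → F → K → N.
It has 5 species and 4 links.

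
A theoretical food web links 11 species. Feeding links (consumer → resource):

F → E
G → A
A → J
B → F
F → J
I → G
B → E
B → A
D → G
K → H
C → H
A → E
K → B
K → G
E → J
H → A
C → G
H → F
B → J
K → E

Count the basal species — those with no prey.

1

Basal species (no prey listed): J.
Count: 1.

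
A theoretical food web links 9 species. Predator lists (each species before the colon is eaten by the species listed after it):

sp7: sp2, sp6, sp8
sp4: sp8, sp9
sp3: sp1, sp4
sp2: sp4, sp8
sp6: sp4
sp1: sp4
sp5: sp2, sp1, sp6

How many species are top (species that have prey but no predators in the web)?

Top species (has prey, but nothing eats it): sp8, sp9.
Count: 2.

2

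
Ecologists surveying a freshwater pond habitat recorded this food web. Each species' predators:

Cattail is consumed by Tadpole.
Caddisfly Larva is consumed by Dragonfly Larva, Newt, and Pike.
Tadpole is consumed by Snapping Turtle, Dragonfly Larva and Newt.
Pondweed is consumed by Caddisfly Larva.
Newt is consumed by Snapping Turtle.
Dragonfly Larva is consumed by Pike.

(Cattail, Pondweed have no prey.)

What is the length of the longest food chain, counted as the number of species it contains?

4 species

One longest chain: Cattail → Tadpole → Dragonfly Larva → Pike.
It has 4 species and 3 links.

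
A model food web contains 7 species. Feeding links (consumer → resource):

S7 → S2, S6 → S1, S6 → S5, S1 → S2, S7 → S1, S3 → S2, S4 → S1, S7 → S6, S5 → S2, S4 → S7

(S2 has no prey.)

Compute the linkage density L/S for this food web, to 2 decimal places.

There are L = 10 links among S = 7 species.
L/S = 10/7 = 1.4286 ≈ 1.43.

L/S = 1.43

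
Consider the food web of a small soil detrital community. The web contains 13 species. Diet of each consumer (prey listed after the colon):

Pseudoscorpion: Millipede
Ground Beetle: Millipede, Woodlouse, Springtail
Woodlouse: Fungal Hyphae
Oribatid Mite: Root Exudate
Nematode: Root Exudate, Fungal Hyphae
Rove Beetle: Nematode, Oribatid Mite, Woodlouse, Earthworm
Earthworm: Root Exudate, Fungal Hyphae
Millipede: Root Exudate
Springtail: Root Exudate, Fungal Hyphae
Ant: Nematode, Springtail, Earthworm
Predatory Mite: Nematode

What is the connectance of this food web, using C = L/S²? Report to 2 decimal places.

The web has S = 13 species and L = 21 feeding links.
C = L / S² = 21 / 169 = 0.1243 ≈ 0.12.

C = 0.12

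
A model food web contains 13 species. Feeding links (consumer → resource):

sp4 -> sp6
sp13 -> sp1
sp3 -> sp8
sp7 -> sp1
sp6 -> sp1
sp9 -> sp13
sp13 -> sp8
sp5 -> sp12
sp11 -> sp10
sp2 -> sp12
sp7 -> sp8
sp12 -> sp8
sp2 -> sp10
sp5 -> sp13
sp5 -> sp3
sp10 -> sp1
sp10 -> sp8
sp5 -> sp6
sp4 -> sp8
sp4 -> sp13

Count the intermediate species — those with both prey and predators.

5

Intermediate species (has both prey and predators): sp6, sp10, sp13, sp12, sp3.
Count: 5.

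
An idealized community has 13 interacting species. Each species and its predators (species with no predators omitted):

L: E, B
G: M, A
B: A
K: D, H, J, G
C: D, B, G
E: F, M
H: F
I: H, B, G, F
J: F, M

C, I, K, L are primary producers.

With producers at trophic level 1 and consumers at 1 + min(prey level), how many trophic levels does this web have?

Producers (level 1): C, I, K, L.
Following each consumer down to its lowest-level prey: K → J → M (levels 1 through 3).
All prey of M (J 2, G 2, E 2) are at level 2 or above, so M is at level 1 + 2 = 3.
Every consumer has at least one prey at level 2 or below, so none exceeds level 3.

3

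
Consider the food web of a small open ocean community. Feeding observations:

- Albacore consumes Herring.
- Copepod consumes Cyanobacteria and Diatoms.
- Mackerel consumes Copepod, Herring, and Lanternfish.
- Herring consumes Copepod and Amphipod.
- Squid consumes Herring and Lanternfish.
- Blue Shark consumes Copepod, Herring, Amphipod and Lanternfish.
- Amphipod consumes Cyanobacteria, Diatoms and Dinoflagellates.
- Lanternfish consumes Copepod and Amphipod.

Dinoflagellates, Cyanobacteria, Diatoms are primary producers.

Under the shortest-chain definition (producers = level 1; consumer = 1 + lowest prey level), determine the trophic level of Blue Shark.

Dinoflagellates is a producer → level 1.
Amphipod eats Dinoflagellates → level 2.
Blue Shark eats Amphipod → level 3.
No prey of Blue Shark is below level 2, so 3 is the minimum.

Trophic level 3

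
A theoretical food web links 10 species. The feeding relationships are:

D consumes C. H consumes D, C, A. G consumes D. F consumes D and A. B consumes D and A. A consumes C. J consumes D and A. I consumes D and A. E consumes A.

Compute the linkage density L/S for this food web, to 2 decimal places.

L/S = 1.50

There are L = 15 links among S = 10 species.
L/S = 15/10 = 1.5000 ≈ 1.50.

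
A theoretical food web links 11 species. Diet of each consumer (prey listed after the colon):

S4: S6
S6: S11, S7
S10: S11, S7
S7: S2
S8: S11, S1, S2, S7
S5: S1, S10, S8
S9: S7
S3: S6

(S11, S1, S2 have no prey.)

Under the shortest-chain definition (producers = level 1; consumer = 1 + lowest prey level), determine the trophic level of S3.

S11 is a producer → level 1.
S6 eats S11 → level 2.
S3 eats S6 → level 3.
No prey of S3 is below level 2, so 3 is the minimum.

Trophic level 3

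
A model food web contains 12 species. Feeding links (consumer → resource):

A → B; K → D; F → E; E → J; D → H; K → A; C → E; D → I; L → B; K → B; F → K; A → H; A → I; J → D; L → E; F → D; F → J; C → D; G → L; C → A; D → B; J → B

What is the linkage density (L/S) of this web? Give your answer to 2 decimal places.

L/S = 1.83

There are L = 22 links among S = 12 species.
L/S = 22/12 = 1.8333 ≈ 1.83.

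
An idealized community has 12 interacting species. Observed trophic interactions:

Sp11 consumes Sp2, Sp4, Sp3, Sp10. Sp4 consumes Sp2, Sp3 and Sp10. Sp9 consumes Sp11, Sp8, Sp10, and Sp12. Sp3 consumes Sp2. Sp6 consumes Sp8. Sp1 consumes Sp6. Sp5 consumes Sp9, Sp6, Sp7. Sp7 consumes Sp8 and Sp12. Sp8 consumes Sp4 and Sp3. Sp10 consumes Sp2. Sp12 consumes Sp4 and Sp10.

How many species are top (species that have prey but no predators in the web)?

Top species (has prey, but nothing eats it): Sp5, Sp1.
Count: 2.

2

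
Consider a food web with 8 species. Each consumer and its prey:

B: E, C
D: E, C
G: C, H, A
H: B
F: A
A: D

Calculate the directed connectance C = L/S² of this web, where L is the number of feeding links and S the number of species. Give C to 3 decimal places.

C = 0.156

The web has S = 8 species and L = 10 feeding links.
C = L / S² = 10 / 64 = 0.1562 ≈ 0.156.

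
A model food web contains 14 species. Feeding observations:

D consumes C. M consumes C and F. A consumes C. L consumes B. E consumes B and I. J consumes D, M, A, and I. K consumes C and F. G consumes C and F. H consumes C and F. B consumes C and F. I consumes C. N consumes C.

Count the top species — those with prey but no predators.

Top species (has prey, but nothing eats it): H, N, K, G, L, E, J.
Count: 7.

7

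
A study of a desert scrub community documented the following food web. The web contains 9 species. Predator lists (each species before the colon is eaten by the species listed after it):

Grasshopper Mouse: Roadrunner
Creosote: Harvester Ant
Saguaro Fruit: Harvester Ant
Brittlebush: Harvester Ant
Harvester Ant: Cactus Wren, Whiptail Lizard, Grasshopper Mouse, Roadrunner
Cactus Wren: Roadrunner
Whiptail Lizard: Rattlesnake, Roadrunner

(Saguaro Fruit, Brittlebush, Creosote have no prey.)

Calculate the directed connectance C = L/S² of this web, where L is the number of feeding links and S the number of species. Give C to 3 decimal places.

C = 0.136

The web has S = 9 species and L = 11 feeding links.
C = L / S² = 11 / 81 = 0.1358 ≈ 0.136.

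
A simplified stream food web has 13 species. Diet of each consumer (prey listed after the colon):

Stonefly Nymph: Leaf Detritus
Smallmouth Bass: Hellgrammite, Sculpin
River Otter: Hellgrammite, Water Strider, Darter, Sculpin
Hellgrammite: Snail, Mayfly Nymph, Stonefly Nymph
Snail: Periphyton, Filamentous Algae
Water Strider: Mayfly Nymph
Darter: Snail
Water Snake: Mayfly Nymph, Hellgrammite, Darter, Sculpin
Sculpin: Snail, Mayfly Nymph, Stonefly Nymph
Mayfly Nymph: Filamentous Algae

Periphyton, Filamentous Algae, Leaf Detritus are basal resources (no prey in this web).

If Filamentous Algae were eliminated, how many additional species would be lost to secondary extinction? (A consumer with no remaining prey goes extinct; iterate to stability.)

2

Remove Filamentous Algae.
Round 1: Mayfly Nymph (all prey gone) → extinct.
Round 2: Water Strider (all prey gone) → extinct.
No further losses. Total secondary extinctions: 2.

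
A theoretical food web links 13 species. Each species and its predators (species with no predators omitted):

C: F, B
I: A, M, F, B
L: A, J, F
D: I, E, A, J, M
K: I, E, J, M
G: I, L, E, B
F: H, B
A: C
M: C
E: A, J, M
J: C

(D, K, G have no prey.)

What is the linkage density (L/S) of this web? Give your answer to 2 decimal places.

L/S = 2.31

There are L = 30 links among S = 13 species.
L/S = 30/13 = 2.3077 ≈ 2.31.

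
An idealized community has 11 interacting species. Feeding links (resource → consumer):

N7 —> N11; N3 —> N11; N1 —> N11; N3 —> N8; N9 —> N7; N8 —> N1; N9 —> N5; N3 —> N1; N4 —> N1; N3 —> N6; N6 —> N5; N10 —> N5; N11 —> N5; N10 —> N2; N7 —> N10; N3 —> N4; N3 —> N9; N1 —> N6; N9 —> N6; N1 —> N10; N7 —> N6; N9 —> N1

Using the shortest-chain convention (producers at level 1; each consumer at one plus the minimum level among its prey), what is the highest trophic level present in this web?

4

Producers (level 1): N3.
Following each consumer down to its lowest-level prey: N3 → N1 → N10 → N2 (levels 1 through 4).
All prey of N2 (N10 3) are at level 3 or above, so N2 is at level 1 + 3 = 4.
Every consumer has at least one prey at level 3 or below, so none exceeds level 4.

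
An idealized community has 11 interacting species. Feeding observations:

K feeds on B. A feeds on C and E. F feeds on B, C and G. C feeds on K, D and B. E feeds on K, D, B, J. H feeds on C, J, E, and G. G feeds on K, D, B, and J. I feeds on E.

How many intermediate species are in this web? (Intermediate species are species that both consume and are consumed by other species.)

4

Intermediate species (has both prey and predators): K, E, G, C.
Count: 4.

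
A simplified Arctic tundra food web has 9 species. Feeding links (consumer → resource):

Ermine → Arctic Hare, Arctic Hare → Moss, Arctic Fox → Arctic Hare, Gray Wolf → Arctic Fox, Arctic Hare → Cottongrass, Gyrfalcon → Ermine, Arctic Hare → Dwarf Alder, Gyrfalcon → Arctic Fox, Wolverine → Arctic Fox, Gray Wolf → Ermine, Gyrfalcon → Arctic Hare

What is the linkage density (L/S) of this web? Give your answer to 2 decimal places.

There are L = 11 links among S = 9 species.
L/S = 11/9 = 1.2222 ≈ 1.22.

L/S = 1.22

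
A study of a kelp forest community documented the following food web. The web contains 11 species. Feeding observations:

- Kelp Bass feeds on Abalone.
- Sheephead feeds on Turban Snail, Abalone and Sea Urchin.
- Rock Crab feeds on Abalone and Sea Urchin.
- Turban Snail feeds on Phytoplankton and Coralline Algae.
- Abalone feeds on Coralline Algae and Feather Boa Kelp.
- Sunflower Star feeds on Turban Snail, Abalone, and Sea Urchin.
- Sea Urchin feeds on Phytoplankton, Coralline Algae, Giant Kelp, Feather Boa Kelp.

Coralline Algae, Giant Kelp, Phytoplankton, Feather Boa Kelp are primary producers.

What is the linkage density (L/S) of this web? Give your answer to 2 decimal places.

There are L = 17 links among S = 11 species.
L/S = 17/11 = 1.5455 ≈ 1.55.

L/S = 1.55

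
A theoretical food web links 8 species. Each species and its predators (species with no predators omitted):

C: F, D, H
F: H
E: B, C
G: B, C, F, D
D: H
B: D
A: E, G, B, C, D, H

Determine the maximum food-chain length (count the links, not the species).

One longest chain: A → E → C → F → H.
It has 5 species and 4 links.

4 links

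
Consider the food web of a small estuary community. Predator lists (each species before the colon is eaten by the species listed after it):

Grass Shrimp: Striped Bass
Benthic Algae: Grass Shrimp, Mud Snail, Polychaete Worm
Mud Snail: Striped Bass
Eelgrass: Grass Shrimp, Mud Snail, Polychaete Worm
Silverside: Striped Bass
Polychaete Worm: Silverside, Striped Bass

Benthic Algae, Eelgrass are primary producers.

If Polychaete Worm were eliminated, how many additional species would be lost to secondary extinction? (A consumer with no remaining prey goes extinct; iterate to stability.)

1

Remove Polychaete Worm.
Round 1: Silverside (all prey gone) → extinct.
No further losses. Total secondary extinctions: 1.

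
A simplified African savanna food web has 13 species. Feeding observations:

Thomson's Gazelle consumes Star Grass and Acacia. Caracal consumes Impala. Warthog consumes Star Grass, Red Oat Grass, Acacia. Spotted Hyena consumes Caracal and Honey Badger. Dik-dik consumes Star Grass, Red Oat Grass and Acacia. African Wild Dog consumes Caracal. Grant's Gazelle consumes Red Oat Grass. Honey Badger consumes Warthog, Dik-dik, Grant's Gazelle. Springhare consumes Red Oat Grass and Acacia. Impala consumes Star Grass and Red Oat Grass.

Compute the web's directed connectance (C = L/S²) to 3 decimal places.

The web has S = 13 species and L = 20 feeding links.
C = L / S² = 20 / 169 = 0.1183 ≈ 0.118.

C = 0.118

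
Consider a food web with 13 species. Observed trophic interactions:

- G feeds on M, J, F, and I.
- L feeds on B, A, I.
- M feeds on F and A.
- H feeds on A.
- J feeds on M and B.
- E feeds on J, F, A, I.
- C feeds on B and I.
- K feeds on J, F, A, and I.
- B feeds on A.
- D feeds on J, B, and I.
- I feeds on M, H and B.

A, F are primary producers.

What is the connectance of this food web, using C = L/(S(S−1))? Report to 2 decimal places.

The web has S = 13 species and L = 29 feeding links.
C = L / (S(S−1)) = 29 / 156 = 0.1859 ≈ 0.19.

C = 0.19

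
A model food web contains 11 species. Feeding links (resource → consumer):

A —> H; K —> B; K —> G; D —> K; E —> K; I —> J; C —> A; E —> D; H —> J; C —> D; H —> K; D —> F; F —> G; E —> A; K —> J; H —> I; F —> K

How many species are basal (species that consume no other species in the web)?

2

Basal species (no prey listed): C, E.
Count: 2.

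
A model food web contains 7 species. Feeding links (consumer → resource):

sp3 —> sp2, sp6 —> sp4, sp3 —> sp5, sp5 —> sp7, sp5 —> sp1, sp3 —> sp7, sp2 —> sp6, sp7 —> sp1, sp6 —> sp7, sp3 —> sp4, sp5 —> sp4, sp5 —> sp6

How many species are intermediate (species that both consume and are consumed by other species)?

Intermediate species (has both prey and predators): sp7, sp6, sp2, sp5.
Count: 4.

4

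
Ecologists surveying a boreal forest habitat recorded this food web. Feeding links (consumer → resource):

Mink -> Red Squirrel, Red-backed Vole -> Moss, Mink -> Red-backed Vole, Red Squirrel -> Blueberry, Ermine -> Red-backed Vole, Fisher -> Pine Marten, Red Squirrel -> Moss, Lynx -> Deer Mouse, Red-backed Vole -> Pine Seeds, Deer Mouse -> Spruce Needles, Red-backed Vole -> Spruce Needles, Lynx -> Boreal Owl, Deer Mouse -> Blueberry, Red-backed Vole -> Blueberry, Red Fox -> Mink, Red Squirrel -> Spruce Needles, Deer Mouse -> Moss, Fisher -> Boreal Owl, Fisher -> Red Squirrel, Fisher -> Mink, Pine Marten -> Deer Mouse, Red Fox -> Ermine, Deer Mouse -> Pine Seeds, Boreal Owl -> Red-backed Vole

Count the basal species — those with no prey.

Basal species (no prey listed): Blueberry, Pine Seeds, Spruce Needles, Moss.
Count: 4.

4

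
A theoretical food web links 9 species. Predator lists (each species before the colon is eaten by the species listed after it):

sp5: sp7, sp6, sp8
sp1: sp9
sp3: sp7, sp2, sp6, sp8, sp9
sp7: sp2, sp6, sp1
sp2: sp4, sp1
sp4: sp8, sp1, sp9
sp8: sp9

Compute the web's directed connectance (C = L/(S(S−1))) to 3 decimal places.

C = 0.250

The web has S = 9 species and L = 18 feeding links.
C = L / (S(S−1)) = 18 / 72 = 0.2500 ≈ 0.250.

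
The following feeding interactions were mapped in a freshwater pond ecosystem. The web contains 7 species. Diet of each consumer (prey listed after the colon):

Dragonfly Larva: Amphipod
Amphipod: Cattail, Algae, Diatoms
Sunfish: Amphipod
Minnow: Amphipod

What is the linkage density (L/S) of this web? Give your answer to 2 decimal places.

There are L = 6 links among S = 7 species.
L/S = 6/7 = 0.8571 ≈ 0.86.

L/S = 0.86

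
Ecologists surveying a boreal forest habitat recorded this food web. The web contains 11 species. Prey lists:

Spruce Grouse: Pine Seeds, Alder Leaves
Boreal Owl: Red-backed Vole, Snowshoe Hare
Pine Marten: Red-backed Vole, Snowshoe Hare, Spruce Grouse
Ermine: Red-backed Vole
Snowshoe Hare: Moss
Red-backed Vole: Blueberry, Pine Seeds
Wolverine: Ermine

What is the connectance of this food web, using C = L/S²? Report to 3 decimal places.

The web has S = 11 species and L = 12 feeding links.
C = L / S² = 12 / 121 = 0.0992 ≈ 0.099.

C = 0.099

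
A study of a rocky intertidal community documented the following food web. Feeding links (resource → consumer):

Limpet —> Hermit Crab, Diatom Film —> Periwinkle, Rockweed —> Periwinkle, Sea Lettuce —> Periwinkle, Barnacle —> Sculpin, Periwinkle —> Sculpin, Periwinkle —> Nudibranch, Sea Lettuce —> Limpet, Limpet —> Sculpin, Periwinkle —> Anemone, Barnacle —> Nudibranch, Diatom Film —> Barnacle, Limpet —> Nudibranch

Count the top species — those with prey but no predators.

Top species (has prey, but nothing eats it): Sculpin, Anemone, Nudibranch, Hermit Crab.
Count: 4.

4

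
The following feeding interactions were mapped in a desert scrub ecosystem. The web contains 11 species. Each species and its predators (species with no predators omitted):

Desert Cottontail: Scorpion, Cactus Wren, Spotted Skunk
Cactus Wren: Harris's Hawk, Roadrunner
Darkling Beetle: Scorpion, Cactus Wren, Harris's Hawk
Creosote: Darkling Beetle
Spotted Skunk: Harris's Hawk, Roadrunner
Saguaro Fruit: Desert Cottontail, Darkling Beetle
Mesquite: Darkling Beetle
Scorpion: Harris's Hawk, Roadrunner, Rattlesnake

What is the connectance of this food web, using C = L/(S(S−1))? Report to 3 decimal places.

C = 0.155

The web has S = 11 species and L = 17 feeding links.
C = L / (S(S−1)) = 17 / 110 = 0.1545 ≈ 0.155.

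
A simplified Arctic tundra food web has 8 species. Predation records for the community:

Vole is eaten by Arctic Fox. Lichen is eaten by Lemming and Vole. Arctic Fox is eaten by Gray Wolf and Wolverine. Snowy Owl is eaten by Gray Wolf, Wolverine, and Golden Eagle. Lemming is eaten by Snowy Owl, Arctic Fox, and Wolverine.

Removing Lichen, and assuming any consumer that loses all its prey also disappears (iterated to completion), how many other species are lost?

7

Remove Lichen.
Round 1: Vole (all prey gone), Lemming (all prey gone) → extinct.
Round 2: Arctic Fox (all prey gone), Snowy Owl (all prey gone) → extinct.
Round 3: Golden Eagle (all prey gone), Gray Wolf (all prey gone), Wolverine (all prey gone) → extinct.
No further losses. Total secondary extinctions: 7.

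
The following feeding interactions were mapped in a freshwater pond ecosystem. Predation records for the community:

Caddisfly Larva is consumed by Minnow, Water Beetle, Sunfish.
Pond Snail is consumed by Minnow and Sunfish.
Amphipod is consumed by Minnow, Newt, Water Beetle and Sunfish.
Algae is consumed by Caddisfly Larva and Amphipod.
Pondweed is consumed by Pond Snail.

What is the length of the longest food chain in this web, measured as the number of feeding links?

One longest chain: Algae → Amphipod → Newt.
It has 3 species and 2 links.

2 links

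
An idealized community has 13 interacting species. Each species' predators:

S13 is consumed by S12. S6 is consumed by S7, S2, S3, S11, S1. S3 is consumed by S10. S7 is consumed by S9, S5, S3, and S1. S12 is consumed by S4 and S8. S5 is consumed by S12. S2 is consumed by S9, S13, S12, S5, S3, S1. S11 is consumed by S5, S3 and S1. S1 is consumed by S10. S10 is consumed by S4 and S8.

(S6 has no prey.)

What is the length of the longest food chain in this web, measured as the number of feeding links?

4 links

One longest chain: S6 → S2 → S3 → S10 → S8.
It has 5 species and 4 links.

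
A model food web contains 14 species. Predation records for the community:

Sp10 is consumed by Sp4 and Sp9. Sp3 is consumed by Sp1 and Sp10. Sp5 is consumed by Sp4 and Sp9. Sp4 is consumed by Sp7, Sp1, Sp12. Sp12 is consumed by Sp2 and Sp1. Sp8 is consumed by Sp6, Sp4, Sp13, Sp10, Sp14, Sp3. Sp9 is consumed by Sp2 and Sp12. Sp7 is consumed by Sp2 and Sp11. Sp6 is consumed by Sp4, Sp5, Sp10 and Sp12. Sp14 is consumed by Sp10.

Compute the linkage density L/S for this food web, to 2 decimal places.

L/S = 1.86

There are L = 26 links among S = 14 species.
L/S = 26/14 = 1.8571 ≈ 1.86.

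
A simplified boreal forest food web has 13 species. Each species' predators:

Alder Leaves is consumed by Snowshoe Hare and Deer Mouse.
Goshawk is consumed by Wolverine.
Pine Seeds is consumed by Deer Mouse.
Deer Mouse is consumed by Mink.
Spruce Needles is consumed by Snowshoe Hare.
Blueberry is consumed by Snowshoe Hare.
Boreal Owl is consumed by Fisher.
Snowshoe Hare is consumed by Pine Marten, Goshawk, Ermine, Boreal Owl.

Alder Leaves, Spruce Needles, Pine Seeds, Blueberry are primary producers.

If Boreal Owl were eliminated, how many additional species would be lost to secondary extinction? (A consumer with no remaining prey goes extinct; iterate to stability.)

1

Remove Boreal Owl.
Round 1: Fisher (all prey gone) → extinct.
No further losses. Total secondary extinctions: 1.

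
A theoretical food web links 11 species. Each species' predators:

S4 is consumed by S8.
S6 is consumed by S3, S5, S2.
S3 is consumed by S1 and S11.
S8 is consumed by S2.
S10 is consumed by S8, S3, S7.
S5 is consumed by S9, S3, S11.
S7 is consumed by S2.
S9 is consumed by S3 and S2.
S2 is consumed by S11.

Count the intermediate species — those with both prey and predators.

6

Intermediate species (has both prey and predators): S7, S8, S5, S9, S2, S3.
Count: 6.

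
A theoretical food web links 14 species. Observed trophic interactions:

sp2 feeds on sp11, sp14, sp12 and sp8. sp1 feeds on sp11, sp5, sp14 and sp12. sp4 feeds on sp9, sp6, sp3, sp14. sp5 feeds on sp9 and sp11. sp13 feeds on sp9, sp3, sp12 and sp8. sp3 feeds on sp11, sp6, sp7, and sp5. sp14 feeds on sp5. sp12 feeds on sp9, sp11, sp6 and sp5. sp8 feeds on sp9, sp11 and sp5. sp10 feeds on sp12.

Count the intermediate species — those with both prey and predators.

Intermediate species (has both prey and predators): sp5, sp8, sp14, sp3, sp12.
Count: 5.

5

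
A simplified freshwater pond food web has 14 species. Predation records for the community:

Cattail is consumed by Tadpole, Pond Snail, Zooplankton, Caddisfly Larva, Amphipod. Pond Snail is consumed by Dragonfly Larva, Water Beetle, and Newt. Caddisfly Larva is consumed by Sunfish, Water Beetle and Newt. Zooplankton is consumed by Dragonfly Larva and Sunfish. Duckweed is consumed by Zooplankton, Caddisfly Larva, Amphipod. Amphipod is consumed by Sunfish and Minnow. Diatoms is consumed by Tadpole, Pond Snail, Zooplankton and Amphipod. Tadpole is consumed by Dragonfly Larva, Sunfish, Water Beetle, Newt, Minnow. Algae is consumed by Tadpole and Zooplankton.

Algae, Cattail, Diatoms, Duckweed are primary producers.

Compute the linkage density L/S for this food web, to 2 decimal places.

There are L = 29 links among S = 14 species.
L/S = 29/14 = 2.0714 ≈ 2.07.

L/S = 2.07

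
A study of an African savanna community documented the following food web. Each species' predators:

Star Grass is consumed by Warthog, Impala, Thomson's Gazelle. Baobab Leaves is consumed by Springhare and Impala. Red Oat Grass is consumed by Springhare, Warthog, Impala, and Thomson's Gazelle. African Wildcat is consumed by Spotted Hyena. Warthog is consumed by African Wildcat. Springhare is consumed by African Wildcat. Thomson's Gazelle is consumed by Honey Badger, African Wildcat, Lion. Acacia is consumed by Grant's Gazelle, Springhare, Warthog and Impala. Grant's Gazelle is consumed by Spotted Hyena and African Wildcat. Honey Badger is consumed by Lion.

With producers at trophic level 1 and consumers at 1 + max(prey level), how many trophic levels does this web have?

Producers (level 1): Red Oat Grass, Acacia, Baobab Leaves, Star Grass.
Red Oat Grass → Thomson's Gazelle → African Wildcat → Spotted Hyena gives Spotted Hyena level 4.
No species has a prey at level 4, so no species reaches level 5.

4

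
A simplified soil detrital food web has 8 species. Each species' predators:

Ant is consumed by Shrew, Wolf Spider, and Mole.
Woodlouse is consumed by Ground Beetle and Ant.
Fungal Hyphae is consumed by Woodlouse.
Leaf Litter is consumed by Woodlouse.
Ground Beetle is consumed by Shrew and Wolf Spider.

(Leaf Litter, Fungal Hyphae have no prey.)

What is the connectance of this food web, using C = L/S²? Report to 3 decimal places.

C = 0.141

The web has S = 8 species and L = 9 feeding links.
C = L / S² = 9 / 64 = 0.1406 ≈ 0.141.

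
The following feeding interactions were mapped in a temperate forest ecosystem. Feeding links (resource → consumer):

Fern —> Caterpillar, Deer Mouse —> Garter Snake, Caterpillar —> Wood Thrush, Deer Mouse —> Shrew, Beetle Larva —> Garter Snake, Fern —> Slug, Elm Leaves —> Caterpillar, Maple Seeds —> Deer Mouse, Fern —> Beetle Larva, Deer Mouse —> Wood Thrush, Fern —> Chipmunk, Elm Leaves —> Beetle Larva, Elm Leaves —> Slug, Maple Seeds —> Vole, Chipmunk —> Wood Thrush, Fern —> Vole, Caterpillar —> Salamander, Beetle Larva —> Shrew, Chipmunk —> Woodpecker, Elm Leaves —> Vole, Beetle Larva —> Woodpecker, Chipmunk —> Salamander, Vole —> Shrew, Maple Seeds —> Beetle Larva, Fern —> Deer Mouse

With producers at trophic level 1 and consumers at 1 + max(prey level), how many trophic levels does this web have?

Producers (level 1): Maple Seeds, Elm Leaves, Fern.
Elm Leaves → Caterpillar → Salamander gives Salamander level 3.
No species has a prey at level 3, so no species reaches level 4.

3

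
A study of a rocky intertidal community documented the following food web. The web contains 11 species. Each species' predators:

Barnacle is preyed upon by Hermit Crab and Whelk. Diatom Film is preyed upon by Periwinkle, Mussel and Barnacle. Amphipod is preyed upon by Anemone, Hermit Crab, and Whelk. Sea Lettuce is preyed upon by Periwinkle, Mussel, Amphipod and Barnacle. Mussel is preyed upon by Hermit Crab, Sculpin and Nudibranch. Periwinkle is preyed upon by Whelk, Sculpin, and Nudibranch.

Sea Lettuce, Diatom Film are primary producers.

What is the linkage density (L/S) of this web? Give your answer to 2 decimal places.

L/S = 1.64

There are L = 18 links among S = 11 species.
L/S = 18/11 = 1.6364 ≈ 1.64.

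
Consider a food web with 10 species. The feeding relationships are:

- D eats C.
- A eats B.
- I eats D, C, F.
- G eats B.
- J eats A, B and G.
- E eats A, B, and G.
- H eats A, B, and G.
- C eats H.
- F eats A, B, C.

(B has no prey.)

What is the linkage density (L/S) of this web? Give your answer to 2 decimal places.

L/S = 1.90

There are L = 19 links among S = 10 species.
L/S = 19/10 = 1.9000 ≈ 1.90.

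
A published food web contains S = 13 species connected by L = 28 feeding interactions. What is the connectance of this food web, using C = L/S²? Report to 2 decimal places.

The web has S = 13 species and L = 28 feeding links.
C = L / S² = 28 / 169 = 0.1657 ≈ 0.17.

C = 0.17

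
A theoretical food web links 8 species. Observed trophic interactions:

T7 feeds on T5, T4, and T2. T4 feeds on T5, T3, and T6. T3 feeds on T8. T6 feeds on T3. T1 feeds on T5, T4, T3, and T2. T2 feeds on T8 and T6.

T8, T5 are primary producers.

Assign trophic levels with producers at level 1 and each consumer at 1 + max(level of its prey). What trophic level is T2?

Trophic level 4

T8 is a producer → level 1.
T3 eats T8 → level 2.
T6 eats T3 → level 3.
T2 eats T6 (level 3); other prey at levels: T8 1 → level 4.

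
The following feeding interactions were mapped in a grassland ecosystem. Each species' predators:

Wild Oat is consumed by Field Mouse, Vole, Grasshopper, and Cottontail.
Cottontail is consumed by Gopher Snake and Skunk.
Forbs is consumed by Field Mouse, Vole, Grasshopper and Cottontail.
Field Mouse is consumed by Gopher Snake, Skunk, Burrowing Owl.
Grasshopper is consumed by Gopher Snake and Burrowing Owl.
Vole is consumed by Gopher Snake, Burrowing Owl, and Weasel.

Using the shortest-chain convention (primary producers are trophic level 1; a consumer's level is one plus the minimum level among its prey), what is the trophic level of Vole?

Trophic level 2

Forbs is a producer → level 1.
Vole eats Forbs → level 2.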